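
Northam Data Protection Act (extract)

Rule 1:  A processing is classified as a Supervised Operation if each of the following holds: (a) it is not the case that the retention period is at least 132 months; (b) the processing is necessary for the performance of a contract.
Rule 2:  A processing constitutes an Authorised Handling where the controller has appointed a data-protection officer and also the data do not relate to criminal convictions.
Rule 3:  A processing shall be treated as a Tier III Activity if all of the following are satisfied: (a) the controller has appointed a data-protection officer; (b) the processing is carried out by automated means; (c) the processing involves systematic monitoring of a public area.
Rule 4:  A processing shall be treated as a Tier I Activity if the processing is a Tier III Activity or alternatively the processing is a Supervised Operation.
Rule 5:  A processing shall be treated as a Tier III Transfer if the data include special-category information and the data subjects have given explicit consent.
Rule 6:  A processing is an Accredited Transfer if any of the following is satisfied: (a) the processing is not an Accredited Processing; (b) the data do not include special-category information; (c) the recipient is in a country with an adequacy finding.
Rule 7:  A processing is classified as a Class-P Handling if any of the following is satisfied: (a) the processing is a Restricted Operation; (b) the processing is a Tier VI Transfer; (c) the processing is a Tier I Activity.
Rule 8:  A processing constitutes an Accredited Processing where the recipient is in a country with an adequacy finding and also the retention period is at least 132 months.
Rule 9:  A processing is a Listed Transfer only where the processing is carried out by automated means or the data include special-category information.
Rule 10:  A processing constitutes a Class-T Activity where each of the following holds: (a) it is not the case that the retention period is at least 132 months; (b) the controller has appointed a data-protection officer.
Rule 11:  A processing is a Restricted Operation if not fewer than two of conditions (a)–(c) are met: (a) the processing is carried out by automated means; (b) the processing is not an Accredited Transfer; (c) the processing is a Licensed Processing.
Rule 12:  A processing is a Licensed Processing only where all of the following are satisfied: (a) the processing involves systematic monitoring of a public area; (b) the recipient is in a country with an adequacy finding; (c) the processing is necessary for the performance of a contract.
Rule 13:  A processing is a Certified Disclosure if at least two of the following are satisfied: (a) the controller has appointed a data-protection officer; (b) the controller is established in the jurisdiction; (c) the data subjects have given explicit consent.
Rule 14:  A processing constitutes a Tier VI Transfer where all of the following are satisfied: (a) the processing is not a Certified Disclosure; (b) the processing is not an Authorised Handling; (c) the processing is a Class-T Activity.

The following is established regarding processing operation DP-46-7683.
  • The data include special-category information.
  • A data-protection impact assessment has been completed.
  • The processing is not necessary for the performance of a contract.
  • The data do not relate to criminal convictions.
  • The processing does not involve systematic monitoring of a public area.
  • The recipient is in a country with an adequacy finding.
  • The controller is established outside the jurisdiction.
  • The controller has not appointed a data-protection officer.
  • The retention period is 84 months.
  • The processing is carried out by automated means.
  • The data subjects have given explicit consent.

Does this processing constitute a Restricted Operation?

No

rule 8 — Accredited Processing: [the recipient is in a country with an adequacy finding? yes] AND [retention period: 84 months ≥ 132 months? no] → not satisfied.
rule 6 — Accredited Transfer: [not an Accredited Processing (rule 8)? yes] OR [the data do not include special-category information? no] OR [the recipient is in a country with an adequacy finding? yes] → satisfied.
rule 12 — Licensed Processing: [the processing involves systematic monitoring of a public area? no] AND [the recipient is in a country with an adequacy finding? yes] AND [the processing is necessary for the performance of a contract? no] → not satisfied.
rule 11 — Restricted Operation: the processing is carried out by automated means? yes; not an Accredited Transfer (rule 6)? no; Licensed Processing (rule 12)? no — 1 of 3 hold (need ≥2) → not satisfied.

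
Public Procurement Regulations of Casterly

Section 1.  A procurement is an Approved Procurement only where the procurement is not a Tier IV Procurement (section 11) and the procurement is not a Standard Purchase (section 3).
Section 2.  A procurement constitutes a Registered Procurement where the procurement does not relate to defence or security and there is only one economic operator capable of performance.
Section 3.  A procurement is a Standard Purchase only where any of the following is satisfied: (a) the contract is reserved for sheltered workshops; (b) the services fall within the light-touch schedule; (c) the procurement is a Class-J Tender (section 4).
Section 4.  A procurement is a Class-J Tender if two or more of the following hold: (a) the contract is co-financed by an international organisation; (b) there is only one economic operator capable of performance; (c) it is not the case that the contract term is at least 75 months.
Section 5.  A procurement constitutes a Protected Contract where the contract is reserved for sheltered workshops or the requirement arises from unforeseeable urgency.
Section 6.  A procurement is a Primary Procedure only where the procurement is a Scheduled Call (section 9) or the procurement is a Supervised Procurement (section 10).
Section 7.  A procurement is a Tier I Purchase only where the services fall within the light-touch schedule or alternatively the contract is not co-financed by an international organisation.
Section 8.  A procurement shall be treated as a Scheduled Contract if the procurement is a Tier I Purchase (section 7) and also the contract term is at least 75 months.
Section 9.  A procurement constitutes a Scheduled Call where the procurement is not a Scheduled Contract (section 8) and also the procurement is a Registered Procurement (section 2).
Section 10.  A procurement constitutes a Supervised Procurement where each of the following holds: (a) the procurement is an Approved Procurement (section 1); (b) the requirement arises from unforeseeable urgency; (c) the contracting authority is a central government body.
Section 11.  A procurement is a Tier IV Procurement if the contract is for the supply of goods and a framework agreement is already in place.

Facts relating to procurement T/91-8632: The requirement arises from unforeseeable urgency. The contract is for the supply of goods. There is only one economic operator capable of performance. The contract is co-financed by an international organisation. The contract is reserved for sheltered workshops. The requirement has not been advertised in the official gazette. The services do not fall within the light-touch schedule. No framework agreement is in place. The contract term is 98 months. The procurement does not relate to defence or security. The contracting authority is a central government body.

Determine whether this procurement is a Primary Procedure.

section 7 — Tier I Purchase: [the services fall within the light-touch schedule? no] OR [the contract is not co-financed by an international organisation? no] → not satisfied.
section 8 — Scheduled Contract: [Tier I Purchase (section 7)? no] AND [contract term: 98 months ≥ 75 months? yes] → not satisfied.
section 2 — Registered Procurement: [the procurement does not relate to defence or security? yes] AND [there is only one economic operator capable of performance? yes] → satisfied.
section 9 — Scheduled Call: [not a Scheduled Contract (section 8)? yes] AND [Registered Procurement (section 2)? yes] → satisfied.
section 11 — Tier IV Procurement: [the contract is for the supply of goods? yes] AND [a framework agreement is already in place? no] → not satisfied.
section 4 — Class-J Tender: the contract is co-financed by an international organisation? yes; there is only one economic operator capable of performance? yes; contract term: 98 months ≥ 75 months? yes, so negated condition no — 2 of 3 hold (need ≥2) → satisfied.
section 3 — Standard Purchase: [the contract is reserved for sheltered workshops? yes] OR [the services fall within the light-touch schedule? no] OR [Class-J Tender (section 4)? yes] → satisfied.
section 1 — Approved Procurement: [not a Tier IV Procurement (section 11)? yes] AND [not a Standard Purchase (section 3)? no] → not satisfied.
section 10 — Supervised Procurement: [Approved Procurement (section 1)? no] AND [the requirement arises from unforeseeable urgency? yes] AND [the contracting authority is a central government body? yes] → not satisfied.
section 6 — Primary Procedure: [Scheduled Call (section 9)? yes] OR [Supervised Procurement (section 10)? no] → satisfied.

Yes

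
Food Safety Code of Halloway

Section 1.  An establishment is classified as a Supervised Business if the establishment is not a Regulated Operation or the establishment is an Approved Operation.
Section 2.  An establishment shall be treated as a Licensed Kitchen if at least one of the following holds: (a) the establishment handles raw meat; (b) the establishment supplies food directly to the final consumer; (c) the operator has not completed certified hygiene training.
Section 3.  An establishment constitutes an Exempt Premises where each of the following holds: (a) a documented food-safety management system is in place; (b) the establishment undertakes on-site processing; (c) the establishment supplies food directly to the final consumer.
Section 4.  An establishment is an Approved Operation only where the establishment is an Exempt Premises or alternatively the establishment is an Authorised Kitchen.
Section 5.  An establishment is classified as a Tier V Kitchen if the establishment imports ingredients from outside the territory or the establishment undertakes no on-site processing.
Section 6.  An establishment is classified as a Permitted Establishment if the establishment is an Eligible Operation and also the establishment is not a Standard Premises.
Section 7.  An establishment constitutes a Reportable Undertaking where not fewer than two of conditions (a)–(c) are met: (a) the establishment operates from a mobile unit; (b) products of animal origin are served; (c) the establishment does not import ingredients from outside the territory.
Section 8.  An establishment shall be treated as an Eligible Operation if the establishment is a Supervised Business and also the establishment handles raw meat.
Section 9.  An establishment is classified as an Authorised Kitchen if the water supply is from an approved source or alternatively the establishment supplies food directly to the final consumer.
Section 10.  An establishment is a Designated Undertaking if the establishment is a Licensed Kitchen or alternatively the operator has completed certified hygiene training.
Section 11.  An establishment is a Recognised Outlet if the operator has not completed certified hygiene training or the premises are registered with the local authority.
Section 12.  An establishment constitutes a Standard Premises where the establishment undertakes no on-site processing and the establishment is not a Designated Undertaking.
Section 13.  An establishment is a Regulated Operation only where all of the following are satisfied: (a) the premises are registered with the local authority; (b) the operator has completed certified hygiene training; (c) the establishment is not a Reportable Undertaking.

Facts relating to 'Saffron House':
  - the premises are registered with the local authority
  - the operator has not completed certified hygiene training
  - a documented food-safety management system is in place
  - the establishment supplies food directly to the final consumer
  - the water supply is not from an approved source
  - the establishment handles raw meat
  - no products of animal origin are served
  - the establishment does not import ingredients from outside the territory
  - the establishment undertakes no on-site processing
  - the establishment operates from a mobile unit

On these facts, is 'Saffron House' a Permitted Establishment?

Yes

Under section 7: the establishment operates from a mobile unit? yes; products of animal origin are served? no; the establishment does not import ingredients from outside the territory? yes — 2 of 3 hold (need ≥2) → satisfied.
Under section 13: the premises are registered with the local authority? yes; and the operator has completed certified hygiene training? no; and not a Reportable Undertaking (section 7)? no. So the establishment is not a Regulated Operation.
Under section 3: a documented food-safety management system is in place? yes; and the establishment undertakes on-site processing? no; and the establishment supplies food directly to the final consumer? yes. So the establishment is not an Exempt Premises.
Under section 9: the water supply is from an approved source? no; or the establishment supplies food directly to the final consumer? yes. So the establishment is an Authorised Kitchen.
Under section 4: Exempt Premises (section 3)? no; or Authorised Kitchen (section 9)? yes. So the establishment is an Approved Operation.
Under section 1: not a Regulated Operation (section 13)? yes; or Approved Operation (section 4)? yes. So the establishment is a Supervised Business.
Under section 8: Supervised Business (section 1)? yes; and the establishment handles raw meat? yes. So the establishment is an Eligible Operation.
Under section 2: the establishment handles raw meat? yes; or the establishment supplies food directly to the final consumer? yes; or the operator has not completed certified hygiene training? yes. So the establishment is a Licensed Kitchen.
Under section 10: Licensed Kitchen (section 2)? yes; or the operator has completed certified hygiene training? no. So the establishment is a Designated Undertaking.
Under section 12: the establishment undertakes no on-site processing? yes; and not a Designated Undertaking (section 10)? no. So the establishment is not a Standard Premises.
Under section 6: Eligible Operation (section 8)? yes; and not a Standard Premises (section 12)? yes. So the establishment is a Permitted Establishment.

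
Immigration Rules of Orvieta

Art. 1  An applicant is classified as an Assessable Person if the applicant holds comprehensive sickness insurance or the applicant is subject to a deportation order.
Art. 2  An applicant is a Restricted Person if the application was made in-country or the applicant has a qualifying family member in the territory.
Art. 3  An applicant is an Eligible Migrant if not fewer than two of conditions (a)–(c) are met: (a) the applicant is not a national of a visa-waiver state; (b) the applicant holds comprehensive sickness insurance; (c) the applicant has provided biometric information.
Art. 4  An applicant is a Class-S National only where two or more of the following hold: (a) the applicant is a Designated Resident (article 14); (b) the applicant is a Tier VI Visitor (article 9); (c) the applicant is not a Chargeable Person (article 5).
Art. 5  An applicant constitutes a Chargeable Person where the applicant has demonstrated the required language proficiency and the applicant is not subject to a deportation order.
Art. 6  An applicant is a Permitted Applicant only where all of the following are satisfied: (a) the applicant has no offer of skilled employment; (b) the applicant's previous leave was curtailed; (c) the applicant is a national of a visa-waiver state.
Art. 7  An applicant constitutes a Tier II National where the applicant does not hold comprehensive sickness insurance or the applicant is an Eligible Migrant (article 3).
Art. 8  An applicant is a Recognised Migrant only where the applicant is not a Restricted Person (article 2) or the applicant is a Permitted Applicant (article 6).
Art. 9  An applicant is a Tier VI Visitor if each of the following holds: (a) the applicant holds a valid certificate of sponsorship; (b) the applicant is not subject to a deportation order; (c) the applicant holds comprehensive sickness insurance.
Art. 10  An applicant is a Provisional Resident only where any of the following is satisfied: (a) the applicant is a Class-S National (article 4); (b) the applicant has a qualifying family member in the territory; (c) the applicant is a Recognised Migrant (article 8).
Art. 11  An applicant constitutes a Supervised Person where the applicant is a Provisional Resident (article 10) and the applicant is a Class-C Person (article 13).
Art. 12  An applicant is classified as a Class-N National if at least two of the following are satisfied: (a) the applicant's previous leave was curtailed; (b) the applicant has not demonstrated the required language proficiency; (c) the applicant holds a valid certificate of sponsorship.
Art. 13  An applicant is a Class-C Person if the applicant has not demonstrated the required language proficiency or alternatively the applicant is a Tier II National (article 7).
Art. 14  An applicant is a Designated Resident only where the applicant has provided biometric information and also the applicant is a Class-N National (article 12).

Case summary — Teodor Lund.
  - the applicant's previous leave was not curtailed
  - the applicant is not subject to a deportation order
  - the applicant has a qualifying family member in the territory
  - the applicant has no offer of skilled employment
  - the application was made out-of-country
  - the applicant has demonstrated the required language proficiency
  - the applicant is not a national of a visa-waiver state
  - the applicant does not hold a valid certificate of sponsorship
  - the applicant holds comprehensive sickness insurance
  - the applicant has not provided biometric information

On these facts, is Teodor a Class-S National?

article 12 — Class-N National: the applicant's previous leave was curtailed? no; the applicant has not demonstrated the required language proficiency? no; the applicant holds a valid certificate of sponsorship? no — 0 of 3 hold (need ≥2) → not satisfied.
article 14 — Designated Resident: [the applicant has provided biometric information? no] AND [Class-N National (article 12)? no] → not satisfied.
article 9 — Tier VI Visitor: [the applicant holds a valid certificate of sponsorship? no] AND [the applicant is not subject to a deportation order? yes] AND [the applicant holds comprehensive sickness insurance? yes] → not satisfied.
article 5 — Chargeable Person: [the applicant has demonstrated the required language proficiency? yes] AND [the applicant is not subject to a deportation order? yes] → satisfied.
article 4 — Class-S National: Designated Resident (article 14)? no; Tier VI Visitor (article 9)? no; not a Chargeable Person (article 5)? no — 0 of 3 hold (need ≥2) → not satisfied.

No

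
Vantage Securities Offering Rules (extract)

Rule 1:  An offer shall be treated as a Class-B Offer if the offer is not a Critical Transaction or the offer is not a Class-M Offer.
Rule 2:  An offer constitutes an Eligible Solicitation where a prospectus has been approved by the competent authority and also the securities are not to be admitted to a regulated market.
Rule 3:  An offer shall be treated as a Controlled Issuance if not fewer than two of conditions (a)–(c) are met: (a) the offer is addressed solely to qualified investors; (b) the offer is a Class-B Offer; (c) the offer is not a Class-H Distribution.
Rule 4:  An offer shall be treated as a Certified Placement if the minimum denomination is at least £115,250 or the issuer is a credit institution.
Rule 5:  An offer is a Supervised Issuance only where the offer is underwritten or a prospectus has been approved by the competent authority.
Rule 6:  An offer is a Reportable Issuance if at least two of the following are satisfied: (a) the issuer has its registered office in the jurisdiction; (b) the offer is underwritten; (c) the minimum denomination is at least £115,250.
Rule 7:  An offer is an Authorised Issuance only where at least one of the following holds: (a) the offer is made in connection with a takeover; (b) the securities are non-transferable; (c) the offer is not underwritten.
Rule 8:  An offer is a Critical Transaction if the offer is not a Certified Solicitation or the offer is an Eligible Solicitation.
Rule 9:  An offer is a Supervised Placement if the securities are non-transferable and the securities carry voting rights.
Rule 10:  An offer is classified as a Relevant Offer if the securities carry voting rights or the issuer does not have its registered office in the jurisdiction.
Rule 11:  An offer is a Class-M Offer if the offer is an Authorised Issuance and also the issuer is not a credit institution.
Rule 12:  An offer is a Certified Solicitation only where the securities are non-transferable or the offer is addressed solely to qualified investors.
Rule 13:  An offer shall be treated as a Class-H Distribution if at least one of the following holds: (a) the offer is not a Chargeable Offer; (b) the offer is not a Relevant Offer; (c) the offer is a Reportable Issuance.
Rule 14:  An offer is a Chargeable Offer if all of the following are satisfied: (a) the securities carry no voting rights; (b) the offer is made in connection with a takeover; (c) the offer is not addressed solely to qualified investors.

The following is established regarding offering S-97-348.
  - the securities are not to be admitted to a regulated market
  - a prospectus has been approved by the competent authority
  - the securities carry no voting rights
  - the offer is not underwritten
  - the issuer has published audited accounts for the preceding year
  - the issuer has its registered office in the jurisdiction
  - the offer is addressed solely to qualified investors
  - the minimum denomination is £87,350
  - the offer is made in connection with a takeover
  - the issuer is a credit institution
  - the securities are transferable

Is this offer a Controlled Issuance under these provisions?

Yes

rule 12 — Certified Solicitation: [the securities are non-transferable? no] OR [the offer is addressed solely to qualified investors? yes] → satisfied.
rule 2 — Eligible Solicitation: [a prospectus has been approved by the competent authority? yes] AND [the securities are not to be admitted to a regulated market? yes] → satisfied.
rule 8 — Critical Transaction: [not a Certified Solicitation (rule 12)? no] OR [Eligible Solicitation (rule 2)? yes] → satisfied.
rule 7 — Authorised Issuance: [the offer is made in connection with a takeover? yes] OR [the securities are non-transferable? no] OR [the offer is not underwritten? yes] → satisfied.
rule 11 — Class-M Offer: [Authorised Issuance (rule 7)? yes] AND [the issuer is not a credit institution? no] → not satisfied.
rule 1 — Class-B Offer: [not a Critical Transaction (rule 8)? no] OR [not a Class-M Offer (rule 11)? yes] → satisfied.
rule 14 — Chargeable Offer: [the securities carry no voting rights? yes] AND [the offer is made in connection with a takeover? yes] AND [the offer is not addressed solely to qualified investors? no] → not satisfied.
rule 10 — Relevant Offer: [the securities carry voting rights? no] OR [the issuer does not have its registered office in the jurisdiction? no] → not satisfied.
rule 6 — Reportable Issuance: the issuer has its registered office in the jurisdiction? yes; the offer is underwritten? no; minimum denomination: £87,350 ≥ £115,250? no — 1 of 3 hold (need ≥2) → not satisfied.
rule 13 — Class-H Distribution: [not a Chargeable Offer (rule 14)? yes] OR [not a Relevant Offer (rule 10)? yes] OR [Reportable Issuance (rule 6)? no] → satisfied.
rule 3 — Controlled Issuance: the offer is addressed solely to qualified investors? yes; Class-B Offer (rule 1)? yes; not a Class-H Distribution (rule 13)? no — 2 of 3 hold (need ≥2) → satisfied.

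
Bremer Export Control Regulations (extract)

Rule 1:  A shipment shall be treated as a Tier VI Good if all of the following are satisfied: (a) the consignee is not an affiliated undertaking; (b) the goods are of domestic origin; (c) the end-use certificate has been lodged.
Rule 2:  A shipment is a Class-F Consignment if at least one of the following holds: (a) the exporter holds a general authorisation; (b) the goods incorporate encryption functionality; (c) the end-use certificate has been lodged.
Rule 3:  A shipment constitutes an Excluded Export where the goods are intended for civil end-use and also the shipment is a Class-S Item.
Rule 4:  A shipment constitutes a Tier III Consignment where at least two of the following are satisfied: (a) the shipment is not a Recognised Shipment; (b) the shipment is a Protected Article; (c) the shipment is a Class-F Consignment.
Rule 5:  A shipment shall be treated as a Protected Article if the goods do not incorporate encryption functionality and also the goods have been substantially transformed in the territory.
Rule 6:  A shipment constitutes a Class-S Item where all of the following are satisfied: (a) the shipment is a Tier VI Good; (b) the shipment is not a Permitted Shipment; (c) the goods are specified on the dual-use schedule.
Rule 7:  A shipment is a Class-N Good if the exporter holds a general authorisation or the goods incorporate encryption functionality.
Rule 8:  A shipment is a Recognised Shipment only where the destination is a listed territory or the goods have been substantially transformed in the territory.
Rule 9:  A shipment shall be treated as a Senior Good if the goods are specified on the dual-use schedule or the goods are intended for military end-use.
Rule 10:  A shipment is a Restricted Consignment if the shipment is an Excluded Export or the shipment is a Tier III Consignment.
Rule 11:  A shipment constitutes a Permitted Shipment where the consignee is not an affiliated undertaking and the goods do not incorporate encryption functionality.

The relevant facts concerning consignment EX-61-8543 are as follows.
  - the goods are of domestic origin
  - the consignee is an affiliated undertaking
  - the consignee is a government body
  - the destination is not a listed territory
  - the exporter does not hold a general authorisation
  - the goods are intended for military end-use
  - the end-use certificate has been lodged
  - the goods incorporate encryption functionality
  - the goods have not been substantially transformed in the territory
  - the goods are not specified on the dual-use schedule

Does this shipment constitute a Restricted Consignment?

rule 1 — Tier VI Good: [the consignee is not an affiliated undertaking? no] AND [the goods are of domestic origin? yes] AND [the end-use certificate has been lodged? yes] → not satisfied.
rule 11 — Permitted Shipment: [the consignee is not an affiliated undertaking? no] AND [the goods do not incorporate encryption functionality? no] → not satisfied.
rule 6 — Class-S Item: [Tier VI Good (rule 1)? no] AND [not a Permitted Shipment (rule 11)? yes] AND [the goods are specified on the dual-use schedule? no] → not satisfied.
rule 3 — Excluded Export: [the goods are intended for civil end-use? no] AND [Class-S Item (rule 6)? no] → not satisfied.
rule 8 — Recognised Shipment: [the destination is a listed territory? no] OR [the goods have been substantially transformed in the territory? no] → not satisfied.
rule 5 — Protected Article: [the goods do not incorporate encryption functionality? no] AND [the goods have been substantially transformed in the territory? no] → not satisfied.
rule 2 — Class-F Consignment: [the exporter holds a general authorisation? no] OR [the goods incorporate encryption functionality? yes] OR [the end-use certificate has been lodged? yes] → satisfied.
rule 4 — Tier III Consignment: not a Recognised Shipment (rule 8)? yes; Protected Article (rule 5)? no; Class-F Consignment (rule 2)? yes — 2 of 3 hold (need ≥2) → satisfied.
rule 10 — Restricted Consignment: [Excluded Export (rule 3)? no] OR [Tier III Consignment (rule 4)? yes] → satisfied.

Yes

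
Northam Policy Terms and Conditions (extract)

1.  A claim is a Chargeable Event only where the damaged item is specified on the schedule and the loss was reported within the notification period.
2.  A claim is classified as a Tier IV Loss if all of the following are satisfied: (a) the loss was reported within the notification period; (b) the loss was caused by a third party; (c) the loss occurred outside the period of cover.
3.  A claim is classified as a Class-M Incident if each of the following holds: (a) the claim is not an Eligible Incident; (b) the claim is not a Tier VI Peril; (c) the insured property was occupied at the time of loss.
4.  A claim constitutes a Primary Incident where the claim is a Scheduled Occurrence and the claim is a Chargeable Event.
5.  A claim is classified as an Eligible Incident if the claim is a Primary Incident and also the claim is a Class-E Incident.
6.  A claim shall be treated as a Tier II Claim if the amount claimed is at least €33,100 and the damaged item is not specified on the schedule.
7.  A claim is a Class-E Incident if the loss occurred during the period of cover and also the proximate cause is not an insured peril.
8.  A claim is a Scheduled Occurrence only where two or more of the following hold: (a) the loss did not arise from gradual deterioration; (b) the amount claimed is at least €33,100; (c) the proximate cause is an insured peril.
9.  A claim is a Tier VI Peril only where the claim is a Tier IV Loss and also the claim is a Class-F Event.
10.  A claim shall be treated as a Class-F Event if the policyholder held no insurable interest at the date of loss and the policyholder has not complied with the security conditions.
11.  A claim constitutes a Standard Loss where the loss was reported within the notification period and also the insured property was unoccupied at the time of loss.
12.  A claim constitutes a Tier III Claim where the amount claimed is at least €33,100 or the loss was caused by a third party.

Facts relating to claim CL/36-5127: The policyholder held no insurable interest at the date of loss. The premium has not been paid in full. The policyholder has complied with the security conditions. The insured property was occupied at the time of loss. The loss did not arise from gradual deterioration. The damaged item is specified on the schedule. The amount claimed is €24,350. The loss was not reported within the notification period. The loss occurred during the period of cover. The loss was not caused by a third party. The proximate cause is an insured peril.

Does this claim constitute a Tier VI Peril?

No

paragraph 2 — Tier IV Loss: [the loss was reported within the notification period? no] AND [the loss was caused by a third party? no] AND [the loss occurred outside the period of cover? no] → not satisfied.
paragraph 10 — Class-F Event: [the policyholder held no insurable interest at the date of loss? yes] AND [the policyholder has not complied with the security conditions? no] → not satisfied.
paragraph 9 — Tier VI Peril: [Tier IV Loss (paragraph 2)? no] AND [Class-F Event (paragraph 10)? no] → not satisfied.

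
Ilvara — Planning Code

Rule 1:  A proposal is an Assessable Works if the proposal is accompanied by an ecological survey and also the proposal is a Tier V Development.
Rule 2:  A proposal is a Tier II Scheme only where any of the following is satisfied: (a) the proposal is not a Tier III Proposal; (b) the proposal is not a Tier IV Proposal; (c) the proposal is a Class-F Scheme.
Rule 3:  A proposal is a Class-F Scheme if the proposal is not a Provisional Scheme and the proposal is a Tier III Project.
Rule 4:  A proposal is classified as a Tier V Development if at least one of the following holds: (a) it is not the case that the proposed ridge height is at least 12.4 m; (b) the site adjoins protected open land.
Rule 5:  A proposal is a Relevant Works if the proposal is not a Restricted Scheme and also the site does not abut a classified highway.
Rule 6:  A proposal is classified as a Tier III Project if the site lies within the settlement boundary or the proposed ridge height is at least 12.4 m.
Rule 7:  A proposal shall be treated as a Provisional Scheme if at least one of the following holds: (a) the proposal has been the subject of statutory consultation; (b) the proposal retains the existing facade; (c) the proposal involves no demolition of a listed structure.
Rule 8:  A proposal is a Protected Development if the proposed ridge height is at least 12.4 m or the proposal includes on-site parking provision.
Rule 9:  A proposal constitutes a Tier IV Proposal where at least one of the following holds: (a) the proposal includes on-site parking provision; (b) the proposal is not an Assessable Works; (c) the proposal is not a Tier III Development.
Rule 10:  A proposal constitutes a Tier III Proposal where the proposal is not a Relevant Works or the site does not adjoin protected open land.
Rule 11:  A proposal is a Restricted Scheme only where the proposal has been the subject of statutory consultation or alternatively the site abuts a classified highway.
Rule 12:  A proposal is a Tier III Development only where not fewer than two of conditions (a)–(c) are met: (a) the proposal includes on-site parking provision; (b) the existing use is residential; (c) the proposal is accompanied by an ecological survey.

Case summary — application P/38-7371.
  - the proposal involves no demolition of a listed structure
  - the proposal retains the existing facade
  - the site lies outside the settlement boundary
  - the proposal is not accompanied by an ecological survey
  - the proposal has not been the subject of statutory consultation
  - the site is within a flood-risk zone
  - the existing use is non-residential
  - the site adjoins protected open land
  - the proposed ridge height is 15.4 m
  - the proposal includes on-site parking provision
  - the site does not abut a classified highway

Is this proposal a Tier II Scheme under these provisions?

Yes

rule 11 — Restricted Scheme: [the proposal has been the subject of statutory consultation? no] OR [the site abuts a classified highway? no] → not satisfied.
rule 5 — Relevant Works: [not a Restricted Scheme (rule 11)? yes] AND [the site does not abut a classified highway? yes] → satisfied.
rule 10 — Tier III Proposal: [not a Relevant Works (rule 5)? no] OR [the site does not adjoin protected open land? no] → not satisfied.
rule 4 — Tier V Development: [proposed ridge height: 15.4 m ≥ 12.4 m? yes, so negated condition no] OR [the site adjoins protected open land? yes] → satisfied.
rule 1 — Assessable Works: [the proposal is accompanied by an ecological survey? no] AND [Tier V Development (rule 4)? yes] → not satisfied.
rule 12 — Tier III Development: the proposal includes on-site parking provision? yes; the existing use is residential? no; the proposal is accompanied by an ecological survey? no — 1 of 3 hold (need ≥2) → not satisfied.
rule 9 — Tier IV Proposal: [the proposal includes on-site parking provision? yes] OR [not an Assessable Works (rule 1)? yes] OR [not a Tier III Development (rule 12)? yes] → satisfied.
rule 7 — Provisional Scheme: [the proposal has been the subject of statutory consultation? no] OR [the proposal retains the existing facade? yes] OR [the proposal involves no demolition of a listed structure? yes] → satisfied.
rule 6 — Tier III Project: [the site lies within the settlement boundary? no] OR [proposed ridge height: 15.4 m ≥ 12.4 m? yes] → satisfied.
rule 3 — Class-F Scheme: [not a Provisional Scheme (rule 7)? no] AND [Tier III Project (rule 6)? yes] → not satisfied.
rule 2 — Tier II Scheme: [not a Tier III Proposal (rule 10)? yes] OR [not a Tier IV Proposal (rule 9)? no] OR [Class-F Scheme (rule 3)? no] → satisfied.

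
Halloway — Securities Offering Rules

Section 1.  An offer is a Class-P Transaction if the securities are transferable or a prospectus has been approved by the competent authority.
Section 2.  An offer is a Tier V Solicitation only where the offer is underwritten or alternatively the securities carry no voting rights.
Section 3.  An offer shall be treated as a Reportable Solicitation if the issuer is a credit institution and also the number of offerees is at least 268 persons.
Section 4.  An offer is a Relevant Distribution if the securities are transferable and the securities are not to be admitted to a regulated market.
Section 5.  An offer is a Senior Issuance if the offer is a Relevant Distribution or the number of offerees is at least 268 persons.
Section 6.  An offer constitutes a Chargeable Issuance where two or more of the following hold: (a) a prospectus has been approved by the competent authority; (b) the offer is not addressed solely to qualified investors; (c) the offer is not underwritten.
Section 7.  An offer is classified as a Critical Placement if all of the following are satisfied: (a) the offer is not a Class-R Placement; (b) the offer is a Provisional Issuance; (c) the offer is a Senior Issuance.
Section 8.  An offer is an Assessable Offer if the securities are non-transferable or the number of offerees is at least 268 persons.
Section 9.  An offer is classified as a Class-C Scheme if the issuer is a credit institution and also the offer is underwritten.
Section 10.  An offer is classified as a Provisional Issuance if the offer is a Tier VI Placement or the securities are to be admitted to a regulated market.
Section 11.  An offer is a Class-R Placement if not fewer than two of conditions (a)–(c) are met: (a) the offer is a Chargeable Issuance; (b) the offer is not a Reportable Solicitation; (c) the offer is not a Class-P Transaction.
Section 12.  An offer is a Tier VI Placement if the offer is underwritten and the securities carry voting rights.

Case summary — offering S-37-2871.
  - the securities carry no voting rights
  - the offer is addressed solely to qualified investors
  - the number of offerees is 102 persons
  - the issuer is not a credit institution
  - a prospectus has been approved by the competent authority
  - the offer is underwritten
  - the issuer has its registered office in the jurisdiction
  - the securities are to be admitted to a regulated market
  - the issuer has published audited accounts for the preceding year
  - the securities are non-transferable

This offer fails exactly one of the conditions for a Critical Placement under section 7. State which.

section 6 — Chargeable Issuance: a prospectus has been approved by the competent authority? yes; the offer is not addressed solely to qualified investors? no; the offer is not underwritten? no — 1 of 3 hold (need ≥2) → not satisfied.
section 3 — Reportable Solicitation: [the issuer is a credit institution? no] AND [number of offerees: 102 persons ≥ 268 persons? no] → not satisfied.
section 1 — Class-P Transaction: [the securities are transferable? no] OR [a prospectus has been approved by the competent authority? yes] → satisfied.
section 11 — Class-R Placement: Chargeable Issuance (section 6)? no; not a Reportable Solicitation (section 3)? yes; not a Class-P Transaction (section 1)? no — 1 of 3 hold (need ≥2) → not satisfied.
section 12 — Tier VI Placement: [the offer is underwritten? yes] AND [the securities carry voting rights? no] → not satisfied.
section 10 — Provisional Issuance: [Tier VI Placement (section 12)? no] OR [the securities are to be admitted to a regulated market? yes] → satisfied.
section 4 — Relevant Distribution: [the securities are transferable? no] AND [the securities are not to be admitted to a regulated market? no] → not satisfied.
section 5 — Senior Issuance: [Relevant Distribution (section 4)? no] OR [number of offerees: 102 persons ≥ 268 persons? no] → not satisfied.
section 7 — Critical Placement: [not a Class-R Placement (section 11)? yes] AND [Provisional Issuance (section 10)? yes] AND [Senior Issuance (section 5)? no] → not satisfied.

Senior Issuance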